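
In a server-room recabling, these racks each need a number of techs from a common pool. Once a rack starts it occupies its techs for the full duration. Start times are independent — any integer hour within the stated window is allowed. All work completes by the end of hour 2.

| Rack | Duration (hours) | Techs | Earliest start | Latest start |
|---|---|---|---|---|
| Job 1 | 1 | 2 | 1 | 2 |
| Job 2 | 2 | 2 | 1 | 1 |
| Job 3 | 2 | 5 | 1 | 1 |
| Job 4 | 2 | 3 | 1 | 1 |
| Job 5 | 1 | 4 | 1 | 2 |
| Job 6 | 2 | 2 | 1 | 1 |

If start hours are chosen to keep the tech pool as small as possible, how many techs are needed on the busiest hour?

16

Early-start (Job 1@1, Job 2@1, Job 3@1, Job 4@1, Job 5@1, Job 6@1) gives peak 18: h1:18  h2:12.
Shift Job 5→2.
Schedule Job 1@1, Job 2@1, Job 3@1, Job 4@1, Job 5@2, Job 6@1: h1:14  h2:16 — peak 16.
No arrangement of the 4 feasible schedules does better.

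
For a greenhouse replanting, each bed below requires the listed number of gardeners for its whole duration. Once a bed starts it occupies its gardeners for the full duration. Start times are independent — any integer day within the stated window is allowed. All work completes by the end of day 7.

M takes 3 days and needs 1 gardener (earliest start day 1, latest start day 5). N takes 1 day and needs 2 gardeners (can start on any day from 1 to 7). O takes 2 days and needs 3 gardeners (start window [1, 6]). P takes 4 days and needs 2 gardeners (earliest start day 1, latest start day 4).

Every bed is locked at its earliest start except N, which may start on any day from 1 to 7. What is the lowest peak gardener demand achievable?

N@1: d1:8  d2:6  d3:3  d4:2  d5:0  d6:0  d7:0 → peak 8
N@2: d1:6  d2:8  d3:3  d4:2  d5:0  d6:0  d7:0 → peak 8
N@3: d1:6  d2:6  d3:5  d4:2  d5:0  d6:0  d7:0 → peak 6
N@4: d1:6  d2:6  d3:3  d4:4  d5:0  d6:0  d7:0 → peak 6
N@5: d1:6  d2:6  d3:3  d4:2  d5:2  d6:0  d7:0 → peak 6
N@6: d1:6  d2:6  d3:3  d4:2  d5:0  d6:2  d7:0 → peak 6
N@7: d1:6  d2:6  d3:3  d4:2  d5:0  d6:0  d7:2 → peak 6
Best is N@3, peak 6.

6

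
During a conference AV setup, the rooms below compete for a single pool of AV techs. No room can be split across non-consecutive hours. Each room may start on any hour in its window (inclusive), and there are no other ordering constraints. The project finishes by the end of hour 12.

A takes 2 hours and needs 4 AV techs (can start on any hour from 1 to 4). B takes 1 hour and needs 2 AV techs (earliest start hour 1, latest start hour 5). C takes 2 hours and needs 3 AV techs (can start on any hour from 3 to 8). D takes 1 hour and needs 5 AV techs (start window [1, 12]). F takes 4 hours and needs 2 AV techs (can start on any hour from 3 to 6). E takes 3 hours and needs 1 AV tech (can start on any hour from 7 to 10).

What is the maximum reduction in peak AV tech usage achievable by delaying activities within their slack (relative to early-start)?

Early-start peak: h1:11  h2:4  h3:5  h4:5  h5:2  h6:2  h7:1  h8:1  h9:1  h10:0  h11:0  h12:0 ⇒ 11.
Leveled (A@1, B@3, C@3, D@5, F@6, E@7): h1:4  h2:4  h3:5  h4:3  h5:5  h6:2  h7:3  h8:3  h9:3  h10:0  h11:0  h12:0 ⇒ 5.
Reduction 11 − 5 = 6.

6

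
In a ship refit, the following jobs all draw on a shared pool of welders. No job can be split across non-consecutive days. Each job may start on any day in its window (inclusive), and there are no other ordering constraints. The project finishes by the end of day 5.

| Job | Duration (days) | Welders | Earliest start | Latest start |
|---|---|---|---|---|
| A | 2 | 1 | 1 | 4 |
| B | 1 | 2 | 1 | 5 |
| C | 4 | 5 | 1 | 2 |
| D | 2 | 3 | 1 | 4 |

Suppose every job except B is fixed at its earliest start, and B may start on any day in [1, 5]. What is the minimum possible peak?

B@1: d1:11  d2:9  d3:5  d4:5  d5:0 → peak 11
B@2: d1:9  d2:11  d3:5  d4:5  d5:0 → peak 11
B@3: d1:9  d2:9  d3:7  d4:5  d5:0 → peak 9
B@4: d1:9  d2:9  d3:5  d4:7  d5:0 → peak 9
B@5: d1:9  d2:9  d3:5  d4:5  d5:2 → peak 9
Best is B@3, peak 9.

9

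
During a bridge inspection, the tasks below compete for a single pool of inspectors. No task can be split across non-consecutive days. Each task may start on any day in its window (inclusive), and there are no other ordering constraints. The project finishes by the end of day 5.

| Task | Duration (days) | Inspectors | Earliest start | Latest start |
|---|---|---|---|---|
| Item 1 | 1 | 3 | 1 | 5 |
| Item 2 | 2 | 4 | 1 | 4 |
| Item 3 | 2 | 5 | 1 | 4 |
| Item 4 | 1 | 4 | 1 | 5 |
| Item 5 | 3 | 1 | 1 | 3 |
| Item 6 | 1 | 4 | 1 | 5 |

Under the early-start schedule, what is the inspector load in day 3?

At early start, day 3 has: Item 5.
Demand: 1 = 1.

1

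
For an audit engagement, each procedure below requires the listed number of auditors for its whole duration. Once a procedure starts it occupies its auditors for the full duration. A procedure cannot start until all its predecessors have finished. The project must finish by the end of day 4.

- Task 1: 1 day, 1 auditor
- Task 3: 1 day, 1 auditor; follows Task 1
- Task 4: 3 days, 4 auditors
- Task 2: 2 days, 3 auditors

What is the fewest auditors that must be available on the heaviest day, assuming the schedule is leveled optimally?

Early-start (Task 1@1, Task 3@2, Task 4@1, Task 2@1) gives peak 8: d1:8  d2:8  d3:4  d4:0.
Shift Task 2→3.
Schedule Task 1@1, Task 3@2, Task 4@1, Task 2@3: d1:5  d2:5  d3:7  d4:3 — peak 7.

7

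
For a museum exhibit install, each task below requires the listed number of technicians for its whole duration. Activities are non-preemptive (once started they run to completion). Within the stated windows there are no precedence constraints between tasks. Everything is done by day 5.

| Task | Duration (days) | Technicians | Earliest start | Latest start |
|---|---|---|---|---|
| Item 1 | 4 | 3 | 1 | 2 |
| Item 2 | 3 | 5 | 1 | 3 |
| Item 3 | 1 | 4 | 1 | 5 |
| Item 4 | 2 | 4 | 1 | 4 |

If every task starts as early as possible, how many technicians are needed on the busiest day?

Early-start schedule: Item 1@1, Item 2@1, Item 3@1, Item 4@1.
Load per day: day 1: 16, day 2: 12, day 3: 8, day 4: 3, day 5: 0.
Peak is 16.

16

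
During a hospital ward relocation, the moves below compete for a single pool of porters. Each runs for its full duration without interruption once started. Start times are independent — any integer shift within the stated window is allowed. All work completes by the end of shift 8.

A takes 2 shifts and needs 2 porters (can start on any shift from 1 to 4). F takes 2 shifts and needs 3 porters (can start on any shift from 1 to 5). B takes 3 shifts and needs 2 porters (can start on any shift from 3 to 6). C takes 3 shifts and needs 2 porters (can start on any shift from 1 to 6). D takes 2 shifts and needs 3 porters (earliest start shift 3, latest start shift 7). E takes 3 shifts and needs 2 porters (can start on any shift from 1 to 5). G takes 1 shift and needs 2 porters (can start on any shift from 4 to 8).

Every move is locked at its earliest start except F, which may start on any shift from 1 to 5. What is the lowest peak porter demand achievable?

9

F@1: s1:9  s2:9  s3:9  s4:7  s5:2  s6:0  s7:0  s8:0 → peak 9
F@2: s1:6  s2:9  s3:12  s4:7  s5:2  s6:0  s7:0  s8:0 → peak 12
F@3: s1:6  s2:6  s3:12  s4:10  s5:2  s6:0  s7:0  s8:0 → peak 12
F@4: s1:6  s2:6  s3:9  s4:10  s5:5  s6:0  s7:0  s8:0 → peak 10
F@5: s1:6  s2:6  s3:9  s4:7  s5:5  s6:3  s7:0  s8:0 → peak 9
Best is F@1, peak 9.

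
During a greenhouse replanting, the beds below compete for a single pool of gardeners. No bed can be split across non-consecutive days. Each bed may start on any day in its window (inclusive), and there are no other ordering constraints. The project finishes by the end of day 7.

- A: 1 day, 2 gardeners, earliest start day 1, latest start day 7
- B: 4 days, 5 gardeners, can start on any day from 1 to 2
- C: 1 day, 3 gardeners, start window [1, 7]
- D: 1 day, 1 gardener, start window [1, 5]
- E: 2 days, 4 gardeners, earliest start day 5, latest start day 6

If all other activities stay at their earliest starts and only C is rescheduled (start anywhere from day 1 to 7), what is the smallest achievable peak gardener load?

C@1: d1:11  d2:5  d3:5  d4:5  d5:4  d6:4  d7:0 → peak 11
C@2: d1:8  d2:8  d3:5  d4:5  d5:4  d6:4  d7:0 → peak 8
C@3: d1:8  d2:5  d3:8  d4:5  d5:4  d6:4  d7:0 → peak 8
C@4: d1:8  d2:5  d3:5  d4:8  d5:4  d6:4  d7:0 → peak 8
C@5: d1:8  d2:5  d3:5  d4:5  d5:7  d6:4  d7:0 → peak 8
C@6: d1:8  d2:5  d3:5  d4:5  d5:4  d6:7  d7:0 → peak 8
C@7: d1:8  d2:5  d3:5  d4:5  d5:4  d6:4  d7:3 → peak 8
Best is C@2, peak 8.

8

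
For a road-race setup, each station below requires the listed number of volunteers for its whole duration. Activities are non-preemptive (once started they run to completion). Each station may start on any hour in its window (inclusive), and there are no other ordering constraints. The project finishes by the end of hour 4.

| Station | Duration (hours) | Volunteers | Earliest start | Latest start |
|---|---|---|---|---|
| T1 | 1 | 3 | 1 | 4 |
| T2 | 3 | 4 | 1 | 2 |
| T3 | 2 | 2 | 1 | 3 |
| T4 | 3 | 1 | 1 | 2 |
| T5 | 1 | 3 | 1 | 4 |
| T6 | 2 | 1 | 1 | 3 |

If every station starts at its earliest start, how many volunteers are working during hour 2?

8

At early start, hour 2 has: T2, T3, T4, T6.
Demand: 4 + 2 + 1 + 1 = 8.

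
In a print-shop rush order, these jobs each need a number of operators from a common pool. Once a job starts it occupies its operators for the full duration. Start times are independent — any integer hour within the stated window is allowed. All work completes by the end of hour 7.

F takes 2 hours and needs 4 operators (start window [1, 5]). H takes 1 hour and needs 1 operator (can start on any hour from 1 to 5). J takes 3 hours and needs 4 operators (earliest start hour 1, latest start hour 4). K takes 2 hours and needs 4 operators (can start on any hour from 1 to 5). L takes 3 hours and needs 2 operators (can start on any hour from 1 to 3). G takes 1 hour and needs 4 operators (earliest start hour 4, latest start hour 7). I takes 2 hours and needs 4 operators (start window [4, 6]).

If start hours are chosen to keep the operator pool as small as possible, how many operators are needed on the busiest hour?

Early-start (F@1, H@1, J@1, K@1, L@1, G@4, I@4) gives peak 15: h1:15  h2:14  h3:6  h4:8  h5:4  h6:0  h7:0.
Shift J→2, K→5, L→3, G→7, I→6.
Schedule F@1, H@1, J@2, K@5, L@3, G@7, I@6: h1:5  h2:8  h3:6  h4:6  h5:6  h6:8  h7:8 — peak 8.

8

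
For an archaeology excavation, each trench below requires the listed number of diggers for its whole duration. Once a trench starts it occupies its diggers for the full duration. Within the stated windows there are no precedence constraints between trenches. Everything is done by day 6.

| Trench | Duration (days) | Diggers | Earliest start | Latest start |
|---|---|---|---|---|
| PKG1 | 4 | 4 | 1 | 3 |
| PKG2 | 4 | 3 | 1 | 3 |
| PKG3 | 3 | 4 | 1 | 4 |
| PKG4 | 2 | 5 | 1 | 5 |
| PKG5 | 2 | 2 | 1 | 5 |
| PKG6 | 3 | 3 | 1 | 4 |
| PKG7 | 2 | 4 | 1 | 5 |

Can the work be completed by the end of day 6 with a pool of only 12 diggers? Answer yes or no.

no

The minimum achievable peak is 13; 12 < 13, so no feasible schedule stays within the cap.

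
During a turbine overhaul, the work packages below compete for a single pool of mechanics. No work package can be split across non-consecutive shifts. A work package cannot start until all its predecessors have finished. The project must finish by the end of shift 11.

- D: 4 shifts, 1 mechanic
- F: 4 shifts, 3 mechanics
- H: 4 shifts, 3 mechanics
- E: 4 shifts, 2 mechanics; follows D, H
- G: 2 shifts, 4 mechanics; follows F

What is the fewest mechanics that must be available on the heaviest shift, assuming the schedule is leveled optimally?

5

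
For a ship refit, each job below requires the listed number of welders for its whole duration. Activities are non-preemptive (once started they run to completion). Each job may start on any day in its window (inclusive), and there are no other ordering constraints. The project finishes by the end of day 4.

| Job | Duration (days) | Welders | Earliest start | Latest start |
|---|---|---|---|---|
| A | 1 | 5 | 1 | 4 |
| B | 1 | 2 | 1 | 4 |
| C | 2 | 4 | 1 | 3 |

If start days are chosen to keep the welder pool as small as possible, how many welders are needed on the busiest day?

5

Early-start (A@1, B@1, C@1) gives peak 11: d1:11  d2:4  d3:0  d4:0.
Shift B→2, C→3.
Schedule A@1, B@2, C@3: d1:5  d2:2  d3:4  d4:4 — peak 5.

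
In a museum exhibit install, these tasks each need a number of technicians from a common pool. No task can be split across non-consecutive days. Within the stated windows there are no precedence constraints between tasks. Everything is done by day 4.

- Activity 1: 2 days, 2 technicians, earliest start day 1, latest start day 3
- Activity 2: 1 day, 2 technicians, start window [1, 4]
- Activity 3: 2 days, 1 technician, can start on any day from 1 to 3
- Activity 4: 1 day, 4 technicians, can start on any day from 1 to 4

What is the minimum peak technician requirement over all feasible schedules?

4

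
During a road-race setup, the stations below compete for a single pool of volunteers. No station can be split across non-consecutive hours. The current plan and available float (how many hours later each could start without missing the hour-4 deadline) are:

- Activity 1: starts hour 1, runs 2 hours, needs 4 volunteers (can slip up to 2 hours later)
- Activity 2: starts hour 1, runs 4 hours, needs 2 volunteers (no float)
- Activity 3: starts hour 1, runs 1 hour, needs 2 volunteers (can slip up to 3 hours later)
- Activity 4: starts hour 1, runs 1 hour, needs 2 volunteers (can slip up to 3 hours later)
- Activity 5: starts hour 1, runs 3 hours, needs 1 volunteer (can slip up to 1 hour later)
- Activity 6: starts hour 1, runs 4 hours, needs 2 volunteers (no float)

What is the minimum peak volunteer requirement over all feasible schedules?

9

Early-start (Activity 1@1, Activity 2@1, Activity 3@1, Activity 4@1, Activity 5@1, Activity 6@1) gives peak 13: h1:13  h2:9  h3:5  h4:4.
Shift Activity 3→3, Activity 4→3.
Schedule Activity 1@1, Activity 2@1, Activity 3@3, Activity 4@3, Activity 5@1, Activity 6@1: h1:9  h2:9  h3:9  h4:4 — peak 9.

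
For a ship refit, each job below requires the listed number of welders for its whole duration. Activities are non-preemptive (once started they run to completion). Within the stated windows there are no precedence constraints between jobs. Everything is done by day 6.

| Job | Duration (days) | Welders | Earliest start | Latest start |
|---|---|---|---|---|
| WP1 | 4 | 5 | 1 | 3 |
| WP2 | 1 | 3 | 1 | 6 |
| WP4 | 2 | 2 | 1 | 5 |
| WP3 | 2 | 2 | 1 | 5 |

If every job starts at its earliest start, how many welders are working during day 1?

At early start, day 1 has: WP1, WP2, WP4, WP3.
Demand: 5 + 3 + 2 + 2 = 12.

12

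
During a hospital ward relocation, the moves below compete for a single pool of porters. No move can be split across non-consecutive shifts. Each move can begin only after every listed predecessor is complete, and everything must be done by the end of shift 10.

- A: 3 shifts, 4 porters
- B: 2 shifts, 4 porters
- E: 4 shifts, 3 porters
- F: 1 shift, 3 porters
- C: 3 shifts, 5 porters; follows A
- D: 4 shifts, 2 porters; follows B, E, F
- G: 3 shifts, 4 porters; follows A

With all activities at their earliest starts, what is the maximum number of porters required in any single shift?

14

Early-start schedule: A@1, B@1, E@1, F@1, C@4, D@5, G@4.
Load per shift: shift 1: 14, shift 2: 11, shift 3: 7, shift 4: 12, shift 5: 11, shift 6: 11, shift 7: 2, shift 8: 2, shift 9: 0, shift 10: 0.
Peak is 14.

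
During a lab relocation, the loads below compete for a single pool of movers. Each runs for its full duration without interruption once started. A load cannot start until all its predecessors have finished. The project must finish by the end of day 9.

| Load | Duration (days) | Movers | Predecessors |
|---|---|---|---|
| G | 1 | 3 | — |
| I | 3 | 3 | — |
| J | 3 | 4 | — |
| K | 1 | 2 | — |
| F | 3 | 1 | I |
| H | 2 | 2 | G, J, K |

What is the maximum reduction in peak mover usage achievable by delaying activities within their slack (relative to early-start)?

Early-start peak: d1:12  d2:7  d3:7  d4:3  d5:3  d6:1  d7:0  d8:0  d9:0 ⇒ 12.
Leveled (G@1, I@2, J@5, K@1, F@5, H@8): d1:5  d2:3  d3:3  d4:3  d5:5  d6:5  d7:5  d8:2  d9:2 ⇒ 5.
Reduction 12 − 5 = 7.

7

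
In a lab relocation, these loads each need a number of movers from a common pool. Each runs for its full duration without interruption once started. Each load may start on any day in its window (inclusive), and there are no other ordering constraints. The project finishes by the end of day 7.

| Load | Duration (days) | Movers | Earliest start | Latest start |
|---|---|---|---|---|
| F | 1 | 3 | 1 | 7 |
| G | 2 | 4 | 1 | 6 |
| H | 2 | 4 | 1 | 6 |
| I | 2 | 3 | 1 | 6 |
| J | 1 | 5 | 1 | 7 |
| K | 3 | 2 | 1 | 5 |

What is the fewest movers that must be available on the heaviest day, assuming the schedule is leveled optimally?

6

Early-start (F@1, G@1, H@1, I@1, J@1, K@1) gives peak 21: d1:21  d2:13  d3:2  d4:0  d5:0  d6:0  d7:0.
Shift G→3, H→5, J→7, K→2.
Schedule F@1, G@3, H@5, I@1, J@7, K@2: d1:6  d2:5  d3:6  d4:6  d5:4  d6:4  d7:5 — peak 6.
Total mover-days = 36 over 7 days ⇒ peak ≥ ⌈36/7⌉ = 6, so 6 is optimal.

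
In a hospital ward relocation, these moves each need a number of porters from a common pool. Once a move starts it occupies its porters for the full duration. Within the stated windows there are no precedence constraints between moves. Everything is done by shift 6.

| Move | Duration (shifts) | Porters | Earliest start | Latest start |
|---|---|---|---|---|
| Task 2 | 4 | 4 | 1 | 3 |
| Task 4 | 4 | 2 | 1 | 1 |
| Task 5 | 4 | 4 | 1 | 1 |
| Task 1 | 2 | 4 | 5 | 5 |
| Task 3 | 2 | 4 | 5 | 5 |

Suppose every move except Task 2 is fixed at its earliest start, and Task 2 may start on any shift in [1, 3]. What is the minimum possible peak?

10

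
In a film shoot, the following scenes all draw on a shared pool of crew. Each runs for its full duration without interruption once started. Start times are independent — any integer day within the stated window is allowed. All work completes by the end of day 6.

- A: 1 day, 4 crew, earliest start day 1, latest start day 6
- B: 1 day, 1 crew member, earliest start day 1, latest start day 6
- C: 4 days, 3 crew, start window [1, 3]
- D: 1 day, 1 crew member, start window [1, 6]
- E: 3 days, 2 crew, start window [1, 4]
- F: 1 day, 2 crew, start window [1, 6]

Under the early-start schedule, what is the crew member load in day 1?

At early start, day 1 has: A, B, C, D, E, F.
Demand: 4 + 1 + 3 + 1 + 2 + 2 = 13.

13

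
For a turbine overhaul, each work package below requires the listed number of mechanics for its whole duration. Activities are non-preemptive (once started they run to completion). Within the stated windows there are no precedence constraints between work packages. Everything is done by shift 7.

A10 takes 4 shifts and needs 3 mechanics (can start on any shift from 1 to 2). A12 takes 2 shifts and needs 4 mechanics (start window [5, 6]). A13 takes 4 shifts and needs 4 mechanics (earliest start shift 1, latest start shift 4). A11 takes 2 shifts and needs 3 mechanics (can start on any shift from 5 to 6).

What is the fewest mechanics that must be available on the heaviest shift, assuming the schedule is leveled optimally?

7

Schedule A10@1, A12@5, A13@1, A11@5: s1:7  s2:7  s3:7  s4:7  s5:7  s6:7  s7:0 — peak 7.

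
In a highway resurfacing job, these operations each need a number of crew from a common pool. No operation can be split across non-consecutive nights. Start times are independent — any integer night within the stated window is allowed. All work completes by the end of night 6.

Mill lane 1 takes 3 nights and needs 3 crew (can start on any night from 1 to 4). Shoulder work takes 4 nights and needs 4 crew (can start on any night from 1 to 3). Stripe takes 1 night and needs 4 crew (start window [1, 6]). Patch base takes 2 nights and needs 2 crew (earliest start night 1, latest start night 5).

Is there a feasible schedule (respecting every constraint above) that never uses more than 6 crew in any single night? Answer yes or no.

no

The minimum achievable peak is 7; 6 < 7, so no feasible schedule stays within the cap.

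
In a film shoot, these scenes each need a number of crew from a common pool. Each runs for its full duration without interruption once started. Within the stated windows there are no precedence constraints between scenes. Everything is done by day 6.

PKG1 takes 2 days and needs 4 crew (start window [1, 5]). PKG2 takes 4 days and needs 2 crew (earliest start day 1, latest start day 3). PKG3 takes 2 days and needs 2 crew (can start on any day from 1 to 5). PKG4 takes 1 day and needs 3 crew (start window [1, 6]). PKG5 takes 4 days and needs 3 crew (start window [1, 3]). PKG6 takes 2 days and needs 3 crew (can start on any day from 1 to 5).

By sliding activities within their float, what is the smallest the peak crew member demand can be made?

8

Early-start (PKG1@1, PKG2@1, PKG3@1, PKG4@1, PKG5@1, PKG6@1) gives peak 17: d1:17  d2:14  d3:5  d4:5  d5:0  d6:0.
Shift PKG4→3, PKG5→3, PKG6→4.
Schedule PKG1@1, PKG2@1, PKG3@1, PKG4@3, PKG5@3, PKG6@4: d1:8  d2:8  d3:8  d4:8  d5:6  d6:3 — peak 8.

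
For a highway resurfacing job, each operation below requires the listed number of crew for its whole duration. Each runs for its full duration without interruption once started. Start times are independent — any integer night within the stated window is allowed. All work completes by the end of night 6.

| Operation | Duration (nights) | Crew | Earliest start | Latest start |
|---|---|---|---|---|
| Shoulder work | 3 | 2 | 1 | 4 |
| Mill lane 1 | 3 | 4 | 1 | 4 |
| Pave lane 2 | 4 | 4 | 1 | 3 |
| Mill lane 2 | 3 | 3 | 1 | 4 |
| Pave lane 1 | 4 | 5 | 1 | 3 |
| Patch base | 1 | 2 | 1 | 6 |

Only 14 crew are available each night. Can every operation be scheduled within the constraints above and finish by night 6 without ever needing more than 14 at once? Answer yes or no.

yes

Schedule Shoulder work@1, Mill lane 1@4, Pave lane 2@1, Mill lane 2@1, Pave lane 1@1, Patch base@5: n1:14  n2:14  n3:14  n4:13  n5:6  n6:4 — peak 14 ≤ 14.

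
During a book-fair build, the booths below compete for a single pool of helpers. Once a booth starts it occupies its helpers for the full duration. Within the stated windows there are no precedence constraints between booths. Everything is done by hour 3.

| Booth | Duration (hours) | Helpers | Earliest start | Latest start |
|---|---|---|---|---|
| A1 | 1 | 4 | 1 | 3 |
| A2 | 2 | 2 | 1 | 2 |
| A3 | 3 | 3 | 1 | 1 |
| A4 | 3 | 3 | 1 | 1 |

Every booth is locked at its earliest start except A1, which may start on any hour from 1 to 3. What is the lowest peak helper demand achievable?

A1@1: h1:12  h2:8  h3:6 → peak 12
A1@2: h1:8  h2:12  h3:6 → peak 12
A1@3: h1:8  h2:8  h3:10 → peak 10
Best is A1@3, peak 10.

10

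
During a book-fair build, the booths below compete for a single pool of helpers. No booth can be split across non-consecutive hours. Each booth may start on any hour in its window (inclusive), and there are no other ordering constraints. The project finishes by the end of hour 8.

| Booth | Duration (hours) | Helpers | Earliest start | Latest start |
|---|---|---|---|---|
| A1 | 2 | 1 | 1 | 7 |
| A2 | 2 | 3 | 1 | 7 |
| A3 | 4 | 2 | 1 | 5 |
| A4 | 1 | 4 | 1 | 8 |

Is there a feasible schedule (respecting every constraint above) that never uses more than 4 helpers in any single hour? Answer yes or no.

yes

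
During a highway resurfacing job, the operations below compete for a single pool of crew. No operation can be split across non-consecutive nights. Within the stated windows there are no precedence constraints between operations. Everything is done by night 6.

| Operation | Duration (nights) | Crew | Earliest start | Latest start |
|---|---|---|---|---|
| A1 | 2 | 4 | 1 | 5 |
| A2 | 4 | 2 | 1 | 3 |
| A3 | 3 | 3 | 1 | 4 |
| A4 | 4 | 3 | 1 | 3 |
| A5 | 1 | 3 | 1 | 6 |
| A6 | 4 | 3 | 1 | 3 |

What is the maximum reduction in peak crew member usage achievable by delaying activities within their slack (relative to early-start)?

7

Early-start peak: n1:18  n2:15  n3:11  n4:8  n5:0  n6:0 ⇒ 18.
Leveled (A1@1, A2@1, A3@1, A4@3, A5@4, A6@3): n1:9  n2:9  n3:11  n4:11  n5:6  n6:6 ⇒ 11.
Reduction 18 − 11 = 7.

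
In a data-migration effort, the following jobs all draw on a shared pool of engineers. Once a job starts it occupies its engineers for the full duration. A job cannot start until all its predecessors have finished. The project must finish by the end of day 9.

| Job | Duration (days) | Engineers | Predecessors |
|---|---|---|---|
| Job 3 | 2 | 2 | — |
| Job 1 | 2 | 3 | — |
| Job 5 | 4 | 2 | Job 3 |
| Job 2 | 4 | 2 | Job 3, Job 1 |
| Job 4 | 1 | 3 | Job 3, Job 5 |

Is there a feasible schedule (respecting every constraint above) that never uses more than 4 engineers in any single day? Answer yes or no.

Schedule Job 3@1, Job 1@3, Job 5@5, Job 2@5, Job 4@9: d1:2  d2:2  d3:3  d4:3  d5:4  d6:4  d7:4  d8:4  d9:3 — peak 4 ≤ 4.

yes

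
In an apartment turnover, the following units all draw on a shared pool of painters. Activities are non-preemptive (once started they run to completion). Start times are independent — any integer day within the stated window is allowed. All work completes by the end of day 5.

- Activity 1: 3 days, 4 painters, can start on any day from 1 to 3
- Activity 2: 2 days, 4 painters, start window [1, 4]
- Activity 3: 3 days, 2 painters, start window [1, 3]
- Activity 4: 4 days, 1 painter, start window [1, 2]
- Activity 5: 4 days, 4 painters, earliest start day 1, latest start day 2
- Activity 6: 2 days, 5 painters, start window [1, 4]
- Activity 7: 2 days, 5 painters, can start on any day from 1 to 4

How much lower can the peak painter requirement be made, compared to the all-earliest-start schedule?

10

Early-start peak: d1:25  d2:25  d3:11  d4:5  d5:0 ⇒ 25.
Leveled (Activity 1@1, Activity 2@1, Activity 3@1, Activity 4@1, Activity 5@1, Activity 6@4, Activity 7@4): d1:15  d2:15  d3:11  d4:15  d5:10 ⇒ 15.
Reduction 25 − 15 = 10.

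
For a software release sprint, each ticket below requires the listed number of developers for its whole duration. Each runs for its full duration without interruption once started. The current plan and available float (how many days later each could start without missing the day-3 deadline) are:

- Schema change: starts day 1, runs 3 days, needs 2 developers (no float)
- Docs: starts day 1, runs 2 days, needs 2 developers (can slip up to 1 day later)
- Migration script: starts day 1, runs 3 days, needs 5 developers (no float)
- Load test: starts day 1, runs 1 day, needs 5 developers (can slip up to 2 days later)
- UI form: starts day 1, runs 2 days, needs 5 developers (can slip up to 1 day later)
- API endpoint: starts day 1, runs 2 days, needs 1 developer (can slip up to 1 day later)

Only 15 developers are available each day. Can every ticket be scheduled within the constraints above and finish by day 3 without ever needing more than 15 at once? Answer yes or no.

yes

Schedule Schema change@1, Docs@1, Migration script@1, Load test@1, UI form@2, API endpoint@1: d1:15  d2:15  d3:12 — peak 15 ≤ 15.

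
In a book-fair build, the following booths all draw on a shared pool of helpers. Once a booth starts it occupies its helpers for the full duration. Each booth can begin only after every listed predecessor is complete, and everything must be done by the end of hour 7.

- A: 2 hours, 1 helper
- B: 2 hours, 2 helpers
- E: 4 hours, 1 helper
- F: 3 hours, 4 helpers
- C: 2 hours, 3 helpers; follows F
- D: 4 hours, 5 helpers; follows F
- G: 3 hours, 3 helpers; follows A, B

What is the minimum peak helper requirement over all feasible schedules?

Early-start (A@1, B@1, E@1, F@1, C@4, D@4, G@3) gives peak 12: h1:8  h2:8  h3:8  h4:12  h5:11  h6:5  h7:5.
Shift C→6.
Schedule A@1, B@1, E@1, F@1, C@6, D@4, G@3: h1:8  h2:8  h3:8  h4:9  h5:8  h6:8  h7:8 — peak 9.
Total helper-hours = 57 over 7 hours ⇒ peak ≥ ⌈57/7⌉ = 9, so 9 is optimal.

9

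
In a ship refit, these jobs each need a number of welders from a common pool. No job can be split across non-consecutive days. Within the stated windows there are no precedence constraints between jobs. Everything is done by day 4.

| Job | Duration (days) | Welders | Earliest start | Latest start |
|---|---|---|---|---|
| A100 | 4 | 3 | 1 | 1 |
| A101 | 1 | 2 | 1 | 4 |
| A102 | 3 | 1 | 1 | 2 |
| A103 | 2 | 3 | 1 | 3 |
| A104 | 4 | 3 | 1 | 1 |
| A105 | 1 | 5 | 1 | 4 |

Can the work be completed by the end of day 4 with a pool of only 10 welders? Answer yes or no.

The minimum achievable peak is 11; 10 < 11, so no feasible schedule stays within the cap.

no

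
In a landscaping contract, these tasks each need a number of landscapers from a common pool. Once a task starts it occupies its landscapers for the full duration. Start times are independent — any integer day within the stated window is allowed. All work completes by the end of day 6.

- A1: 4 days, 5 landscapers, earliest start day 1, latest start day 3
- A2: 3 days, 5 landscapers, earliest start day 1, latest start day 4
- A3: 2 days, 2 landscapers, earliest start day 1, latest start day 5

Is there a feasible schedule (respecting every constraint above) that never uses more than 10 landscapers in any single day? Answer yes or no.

Schedule A1@1, A2@1, A3@4: d1:10  d2:10  d3:10  d4:7  d5:2  d6:0 — peak 10 ≤ 10.

yes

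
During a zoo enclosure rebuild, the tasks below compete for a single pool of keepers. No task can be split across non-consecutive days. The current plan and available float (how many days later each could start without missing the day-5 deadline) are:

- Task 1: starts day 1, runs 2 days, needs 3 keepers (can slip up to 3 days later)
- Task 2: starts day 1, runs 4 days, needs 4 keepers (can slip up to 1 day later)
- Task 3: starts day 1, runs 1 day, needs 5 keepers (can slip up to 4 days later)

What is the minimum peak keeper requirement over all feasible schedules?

7

Early-start (Task 1@1, Task 2@1, Task 3@1) gives peak 12: d1:12  d2:7  d3:4  d4:4  d5:0.
Shift Task 3→5.
Schedule Task 1@1, Task 2@1, Task 3@5: d1:7  d2:7  d3:4  d4:4  d5:5 — peak 7.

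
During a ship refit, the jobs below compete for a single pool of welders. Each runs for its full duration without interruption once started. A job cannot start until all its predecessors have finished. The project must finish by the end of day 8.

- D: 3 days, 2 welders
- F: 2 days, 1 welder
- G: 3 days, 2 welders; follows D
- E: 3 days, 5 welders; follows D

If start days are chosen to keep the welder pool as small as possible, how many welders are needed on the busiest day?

7

Schedule D@1, F@1, G@4, E@4: d1:3  d2:3  d3:2  d4:7  d5:7  d6:7  d7:0  d8:0 — peak 7.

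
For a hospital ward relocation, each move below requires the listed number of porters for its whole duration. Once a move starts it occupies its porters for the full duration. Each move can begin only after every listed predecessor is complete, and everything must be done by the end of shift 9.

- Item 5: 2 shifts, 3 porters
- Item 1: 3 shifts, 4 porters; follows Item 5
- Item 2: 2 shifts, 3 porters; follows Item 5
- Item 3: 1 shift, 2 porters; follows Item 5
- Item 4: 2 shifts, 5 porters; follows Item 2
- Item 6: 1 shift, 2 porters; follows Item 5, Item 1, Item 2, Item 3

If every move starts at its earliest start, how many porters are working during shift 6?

7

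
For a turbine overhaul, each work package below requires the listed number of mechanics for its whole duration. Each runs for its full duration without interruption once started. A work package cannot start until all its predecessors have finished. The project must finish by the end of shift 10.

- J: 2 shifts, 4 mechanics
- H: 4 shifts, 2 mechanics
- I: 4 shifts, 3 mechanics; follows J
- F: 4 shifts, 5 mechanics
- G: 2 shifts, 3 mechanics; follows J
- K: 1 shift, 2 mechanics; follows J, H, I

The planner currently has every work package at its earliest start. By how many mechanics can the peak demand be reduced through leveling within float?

Early-start peak: s1:11  s2:11  s3:13  s4:13  s5:3  s6:3  s7:2  s8:0  s9:0  s10:0 ⇒ 13.
Leveled (J@1, H@1, I@3, F@7, G@5, K@7): s1:6  s2:6  s3:5  s4:5  s5:6  s6:6  s7:7  s8:5  s9:5  s10:5 ⇒ 7.
Reduction 13 − 7 = 6.

6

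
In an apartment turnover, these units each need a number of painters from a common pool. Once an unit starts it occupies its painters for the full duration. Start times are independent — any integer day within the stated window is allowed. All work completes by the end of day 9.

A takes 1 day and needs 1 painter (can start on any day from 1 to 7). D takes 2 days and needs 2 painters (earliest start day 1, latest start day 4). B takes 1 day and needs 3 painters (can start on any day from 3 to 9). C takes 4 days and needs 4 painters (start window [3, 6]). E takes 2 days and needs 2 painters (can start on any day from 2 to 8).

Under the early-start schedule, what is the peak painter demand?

Early-start schedule: A@1, D@1, B@3, C@3, E@2.
Load per day: day 1: 3, day 2: 4, day 3: 9, day 4: 4, day 5: 4, day 6: 4, day 7: 0, day 8: 0, day 9: 0.
Peak is 9.

9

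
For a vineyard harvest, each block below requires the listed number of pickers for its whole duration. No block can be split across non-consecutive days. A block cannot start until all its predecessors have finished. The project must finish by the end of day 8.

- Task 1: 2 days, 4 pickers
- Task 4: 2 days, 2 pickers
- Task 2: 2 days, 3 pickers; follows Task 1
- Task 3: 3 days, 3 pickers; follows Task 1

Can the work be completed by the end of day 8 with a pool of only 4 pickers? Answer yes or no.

no

The minimum achievable peak is 5; 4 < 5, so no feasible schedule stays within the cap.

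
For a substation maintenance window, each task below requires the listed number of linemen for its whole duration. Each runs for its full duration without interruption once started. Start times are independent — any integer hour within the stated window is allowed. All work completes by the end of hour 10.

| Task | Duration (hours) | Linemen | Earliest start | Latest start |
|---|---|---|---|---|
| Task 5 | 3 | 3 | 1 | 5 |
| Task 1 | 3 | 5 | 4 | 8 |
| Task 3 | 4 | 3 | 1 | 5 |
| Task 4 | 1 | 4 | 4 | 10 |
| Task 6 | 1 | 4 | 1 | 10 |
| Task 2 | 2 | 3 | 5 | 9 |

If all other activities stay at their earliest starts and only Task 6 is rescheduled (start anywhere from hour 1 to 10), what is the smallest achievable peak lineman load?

12

Task 6@1: h1:10  h2:6  h3:6  h4:12  h5:8  h6:8  h7:0  h8:0  h9:0  h10:0 → peak 12
Task 6@2: h1:6  h2:10  h3:6  h4:12  h5:8  h6:8  h7:0  h8:0  h9:0  h10:0 → peak 12
Task 6@3: h1:6  h2:6  h3:10  h4:12  h5:8  h6:8  h7:0  h8:0  h9:0  h10:0 → peak 12
Task 6@4: h1:6  h2:6  h3:6  h4:16  h5:8  h6:8  h7:0  h8:0  h9:0  h10:0 → peak 16
Task 6@5: h1:6  h2:6  h3:6  h4:12  h5:12  h6:8  h7:0  h8:0  h9:0  h10:0 → peak 12
Task 6@6: h1:6  h2:6  h3:6  h4:12  h5:8  h6:12  h7:0  h8:0  h9:0  h10:0 → peak 12
Task 6@7: h1:6  h2:6  h3:6  h4:12  h5:8  h6:8  h7:4  h8:0  h9:0  h10:0 → peak 12
Task 6@8: h1:6  h2:6  h3:6  h4:12  h5:8  h6:8  h7:0  h8:4  h9:0  h10:0 → peak 12
Task 6@9: h1:6  h2:6  h3:6  h4:12  h5:8  h6:8  h7:0  h8:0  h9:4  h10:0 → peak 12
Task 6@10: h1:6  h2:6  h3:6  h4:12  h5:8  h6:8  h7:0  h8:0  h9:0  h10:4 → peak 12
Best is Task 6@1, peak 12.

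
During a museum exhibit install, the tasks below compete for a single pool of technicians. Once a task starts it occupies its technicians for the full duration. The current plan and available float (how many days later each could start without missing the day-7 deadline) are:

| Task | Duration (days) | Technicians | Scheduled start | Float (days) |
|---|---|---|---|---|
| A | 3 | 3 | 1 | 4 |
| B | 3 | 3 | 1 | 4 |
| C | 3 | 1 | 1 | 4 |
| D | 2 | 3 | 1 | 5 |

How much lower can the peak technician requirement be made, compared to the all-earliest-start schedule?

Early-start peak: d1:10  d2:10  d3:7  d4:0  d5:0  d6:0  d7:0 ⇒ 10.
Leveled (A@1, B@1, C@4, D@4): d1:6  d2:6  d3:6  d4:4  d5:4  d6:1  d7:0 ⇒ 6.
Reduction 10 − 6 = 4.

4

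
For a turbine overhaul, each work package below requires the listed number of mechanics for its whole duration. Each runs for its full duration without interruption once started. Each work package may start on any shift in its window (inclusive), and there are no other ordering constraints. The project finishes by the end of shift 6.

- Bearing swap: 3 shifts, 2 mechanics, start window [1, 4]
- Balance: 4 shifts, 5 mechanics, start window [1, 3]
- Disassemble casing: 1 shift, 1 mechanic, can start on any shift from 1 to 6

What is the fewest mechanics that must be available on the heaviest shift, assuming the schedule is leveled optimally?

Early-start (Bearing swap@1, Balance@1, Disassemble casing@1) gives peak 8: s1:8  s2:7  s3:7  s4:5  s5:0  s6:0.
Shift Disassemble casing→4.
Schedule Bearing swap@1, Balance@1, Disassemble casing@4: s1:7  s2:7  s3:7  s4:6  s5:0  s6:0 — peak 7.

7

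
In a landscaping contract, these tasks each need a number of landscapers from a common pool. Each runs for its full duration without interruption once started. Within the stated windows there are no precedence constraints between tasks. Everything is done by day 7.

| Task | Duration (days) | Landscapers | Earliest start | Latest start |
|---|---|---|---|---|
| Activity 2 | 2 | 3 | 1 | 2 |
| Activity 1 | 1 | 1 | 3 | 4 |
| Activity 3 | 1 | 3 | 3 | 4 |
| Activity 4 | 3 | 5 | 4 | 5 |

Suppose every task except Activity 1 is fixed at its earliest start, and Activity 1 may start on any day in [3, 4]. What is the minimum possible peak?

Activity 1@3: d1:3  d2:3  d3:4  d4:5  d5:5  d6:5  d7:0 → peak 5
Activity 1@4: d1:3  d2:3  d3:3  d4:6  d5:5  d6:5  d7:0 → peak 6
Best is Activity 1@3, peak 5.

5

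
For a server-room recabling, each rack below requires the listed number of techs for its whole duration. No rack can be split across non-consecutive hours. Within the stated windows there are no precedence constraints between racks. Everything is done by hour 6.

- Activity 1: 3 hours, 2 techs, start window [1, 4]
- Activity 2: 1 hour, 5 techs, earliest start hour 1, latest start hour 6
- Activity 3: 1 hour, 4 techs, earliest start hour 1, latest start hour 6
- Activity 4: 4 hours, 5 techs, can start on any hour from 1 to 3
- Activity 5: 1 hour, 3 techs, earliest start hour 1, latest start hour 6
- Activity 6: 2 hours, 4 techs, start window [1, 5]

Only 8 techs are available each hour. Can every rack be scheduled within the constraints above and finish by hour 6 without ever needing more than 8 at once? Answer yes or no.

no

The minimum achievable peak is 9; 8 < 9, so no feasible schedule stays within the cap.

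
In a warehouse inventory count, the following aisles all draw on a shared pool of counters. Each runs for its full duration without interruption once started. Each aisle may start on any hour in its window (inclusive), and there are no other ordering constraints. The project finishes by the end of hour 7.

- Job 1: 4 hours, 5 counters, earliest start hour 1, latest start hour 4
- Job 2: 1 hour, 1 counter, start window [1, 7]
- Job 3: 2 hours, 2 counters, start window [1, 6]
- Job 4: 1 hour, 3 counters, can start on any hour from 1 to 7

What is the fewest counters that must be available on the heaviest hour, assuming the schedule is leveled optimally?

Early-start (Job 1@1, Job 2@1, Job 3@1, Job 4@1) gives peak 11: h1:11  h2:7  h3:5  h4:5  h5:0  h6:0  h7:0.
Shift Job 2→5, Job 3→5, Job 4→6.
Schedule Job 1@1, Job 2@5, Job 3@5, Job 4@6: h1:5  h2:5  h3:5  h4:5  h5:3  h6:5  h7:0 — peak 5.

5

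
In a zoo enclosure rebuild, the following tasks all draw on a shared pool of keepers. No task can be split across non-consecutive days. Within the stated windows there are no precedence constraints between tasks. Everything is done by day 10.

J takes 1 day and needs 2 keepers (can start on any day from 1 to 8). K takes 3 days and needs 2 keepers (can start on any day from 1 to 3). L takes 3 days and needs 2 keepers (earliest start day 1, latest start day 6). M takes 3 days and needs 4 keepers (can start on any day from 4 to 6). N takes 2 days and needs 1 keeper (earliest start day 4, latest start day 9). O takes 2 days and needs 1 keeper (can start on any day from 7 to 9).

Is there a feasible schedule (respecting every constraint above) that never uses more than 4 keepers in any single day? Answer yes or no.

Schedule J@1, K@1, L@2, M@5, N@8, O@8: d1:4  d2:4  d3:4  d4:2  d5:4  d6:4  d7:4  d8:2  d9:2  d10:0 — peak 4 ≤ 4.

yes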